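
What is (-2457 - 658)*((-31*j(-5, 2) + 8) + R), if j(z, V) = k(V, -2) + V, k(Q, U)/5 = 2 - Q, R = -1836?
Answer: 5887350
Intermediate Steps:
k(Q, U) = 10 - 5*Q (k(Q, U) = 5*(2 - Q) = 10 - 5*Q)
j(z, V) = 10 - 4*V (j(z, V) = (10 - 5*V) + V = 10 - 4*V)
(-2457 - 658)*((-31*j(-5, 2) + 8) + R) = (-2457 - 658)*((-31*(10 - 4*2) + 8) - 1836) = -3115*((-31*(10 - 8) + 8) - 1836) = -3115*((-31*2 + 8) - 1836) = -3115*((-62 + 8) - 1836) = -3115*(-54 - 1836) = -3115*(-1890) = 5887350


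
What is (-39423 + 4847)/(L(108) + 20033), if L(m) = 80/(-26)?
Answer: -449488/260389 ≈ -1.7262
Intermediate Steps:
L(m) = -40/13 (L(m) = 80*(-1/26) = -40/13)
(-39423 + 4847)/(L(108) + 20033) = (-39423 + 4847)/(-40/13 + 20033) = -34576/260389/13 = -34576*13/260389 = -449488/260389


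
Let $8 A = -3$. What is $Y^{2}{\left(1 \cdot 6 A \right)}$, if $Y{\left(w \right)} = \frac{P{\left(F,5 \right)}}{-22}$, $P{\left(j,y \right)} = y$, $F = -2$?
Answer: $\frac{25}{484} \approx 0.051653$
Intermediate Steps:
$A = - \frac{3}{8}$ ($A = \frac{1}{8} \left(-3\right) = - \frac{3}{8} \approx -0.375$)
$Y{\left(w \right)} = - \frac{5}{22}$ ($Y{\left(w \right)} = \frac{5}{-22} = 5 \left(- \frac{1}{22}\right) = - \frac{5}{22}$)
$Y^{2}{\left(1 \cdot 6 A \right)} = \left(- \frac{5}{22}\right)^{2} = \frac{25}{484}$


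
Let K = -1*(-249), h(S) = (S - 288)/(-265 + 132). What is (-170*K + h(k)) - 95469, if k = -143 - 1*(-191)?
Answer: -18327027/133 ≈ -1.3780e+5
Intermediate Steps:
k = 48 (k = -143 + 191 = 48)
h(S) = 288/133 - S/133 (h(S) = (-288 + S)/(-133) = (-288 + S)*(-1/133) = 288/133 - S/133)
K = 249
(-170*K + h(k)) - 95469 = (-170*249 + (288/133 - 1/133*48)) - 95469 = (-42330 + (288/133 - 48/133)) - 95469 = (-42330 + 240/133) - 95469 = -5629650/133 - 95469 = -18327027/133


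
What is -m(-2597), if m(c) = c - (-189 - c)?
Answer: 5005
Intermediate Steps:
m(c) = 189 + 2*c (m(c) = c + (189 + c) = 189 + 2*c)
-m(-2597) = -(189 + 2*(-2597)) = -(189 - 5194) = -1*(-5005) = 5005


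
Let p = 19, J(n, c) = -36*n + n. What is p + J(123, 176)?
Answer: -4286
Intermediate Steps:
J(n, c) = -35*n
p + J(123, 176) = 19 - 35*123 = 19 - 4305 = -4286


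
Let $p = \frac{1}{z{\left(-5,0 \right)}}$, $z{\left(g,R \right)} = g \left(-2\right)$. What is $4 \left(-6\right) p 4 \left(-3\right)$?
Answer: $\frac{144}{5} \approx 28.8$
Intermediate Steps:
$z{\left(g,R \right)} = - 2 g$
$p = \frac{1}{10}$ ($p = \frac{1}{\left(-2\right) \left(-5\right)} = \frac{1}{10} \approx 0.1$)
$4 \left(-6\right) p 4 \left(-3\right) = 4 \left(-6\right) \frac{1}{10} \cdot 4 \left(-3\right) = \left(-24\right) \frac{1}{10} \left(-12\right) = \left(- \frac{12}{5}\right) \left(-12\right) = \frac{144}{5}$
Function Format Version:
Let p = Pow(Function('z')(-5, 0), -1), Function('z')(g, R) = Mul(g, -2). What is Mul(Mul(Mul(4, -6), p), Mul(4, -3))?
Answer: Rational(144, 5) ≈ 28.800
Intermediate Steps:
Function('z')(g, R) = Mul(-2, g)
p = Rational(1, 10) (p = Pow(Mul(-2, -5), -1) = Pow(10, -1) = Rational(1, 10) ≈ 0.10000)
Mul(Mul(Mul(4, -6), p), Mul(4, -3)) = Mul(Mul(Mul(4, -6), Rational(1, 10)), Mul(4, -3)) = Mul(Mul(-24, Rational(1, 10)), -12) = Mul(Rational(-12, 5), -12) = Rational(144, 5)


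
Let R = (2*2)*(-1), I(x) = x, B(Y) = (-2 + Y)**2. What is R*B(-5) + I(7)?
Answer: -189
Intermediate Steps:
R = -4 (R = 4*(-1) = -4)
R*B(-5) + I(7) = -4*(-2 - 5)**2 + 7 = -4*(-7)**2 + 7 = -4*49 + 7 = -196 + 7 = -189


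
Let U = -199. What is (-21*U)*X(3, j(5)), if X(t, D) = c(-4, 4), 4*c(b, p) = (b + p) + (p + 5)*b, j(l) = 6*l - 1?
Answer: -37611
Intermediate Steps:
j(l) = -1 + 6*l
c(b, p) = b/4 + p/4 + b*(5 + p)/4 (c(b, p) = ((b + p) + (p + 5)*b)/4 = ((b + p) + (5 + p)*b)/4 = ((b + p) + b*(5 + p))/4 = (b + p + b*(5 + p))/4 = b/4 + p/4 + b*(5 + p)/4)
X(t, D) = -9 (X(t, D) = (¼)*4 + (3/2)*(-4) + (¼)*(-4)*4 = 1 - 6 - 4 = -9)
(-21*U)*X(3, j(5)) = -21*(-199)*(-9) = 4179*(-9) = -37611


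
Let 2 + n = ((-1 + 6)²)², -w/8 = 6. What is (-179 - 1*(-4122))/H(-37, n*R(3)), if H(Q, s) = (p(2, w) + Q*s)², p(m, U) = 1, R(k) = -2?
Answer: 3943/2125486609 ≈ 1.8551e-6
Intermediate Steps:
w = -48 (w = -8*6 = -48)
n = 623 (n = -2 + ((-1 + 6)²)² = -2 + (5²)² = -2 + 25² = -2 + 625 = 623)
H(Q, s) = (1 + Q*s)²
(-179 - 1*(-4122))/H(-37, n*R(3)) = (-179 - 1*(-4122))/((1 - 23051*(-2))²) = (-179 + 4122)/((1 - 37*(-1246))²) = 3943/((1 + 46102)²) = 3943/(46103²) = 3943/2125486609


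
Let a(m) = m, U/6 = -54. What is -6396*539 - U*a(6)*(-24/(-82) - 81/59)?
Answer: -8344446708/2419 ≈ -3.4495e+6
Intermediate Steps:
U = -324 (U = 6*(-54) = -324)
-6396*539 - U*a(6)*(-24/(-82) - 81/59) = -6396*539 - (-324*6)*(-24/(-82) - 81/59) = -3447444 - (-1944)*(-24*(-1/82) - 81*1/59) = -3447444 - (-1944)*(12/41 - 81/59) = -3447444 - (-1944)*(-2613)/2419 = -3447444 - 1*5079672/2419 = -3447444 - 5079672/2419 = -8344446708/2419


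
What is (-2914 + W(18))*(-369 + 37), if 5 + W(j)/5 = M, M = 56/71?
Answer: 69185148/71 ≈ 9.7444e+5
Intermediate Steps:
M = 56/71 (M = 56*(1/71) = 56/71 ≈ 0.78873)
W(j) = -1495/71 (W(j) = -25 + 5*(56/71) = -25 + 280/71 = -1495/71)
(-2914 + W(18))*(-369 + 37) = (-2914 - 1495/71)*(-369 + 37) = -208389/71*(-332) = 69185148/71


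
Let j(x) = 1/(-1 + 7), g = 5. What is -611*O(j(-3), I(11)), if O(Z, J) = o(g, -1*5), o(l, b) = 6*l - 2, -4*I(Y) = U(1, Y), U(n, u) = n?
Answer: -17108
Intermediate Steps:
I(Y) = -¼ (I(Y) = -¼*1 = -¼)
j(x) = ⅙ (j(x) = 1/6 = ⅙)
o(l, b) = -2 + 6*l
O(Z, J) = 28 (O(Z, J) = -2 + 6*5 = -2 + 30 = 28)
-611*O(j(-3), I(11)) = -611*28 = -17108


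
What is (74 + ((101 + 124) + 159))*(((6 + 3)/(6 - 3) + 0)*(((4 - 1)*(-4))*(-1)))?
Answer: 16488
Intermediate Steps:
(74 + ((101 + 124) + 159))*(((6 + 3)/(6 - 3) + 0)*(((4 - 1)*(-4))*(-1))) = (74 + (225 + 159))*((9/3 + 0)*((3*(-4))*(-1))) = (74 + 384)*((9*(⅓) + 0)*(-12*(-1))) = 458*((3 + 0)*12) = 458*(3*12) = 458*36 = 16488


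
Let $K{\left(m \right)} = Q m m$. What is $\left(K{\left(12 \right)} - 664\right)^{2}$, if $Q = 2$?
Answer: $141376$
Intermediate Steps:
$K{\left(m \right)} = 2 m^{2}$ ($K{\left(m \right)} = 2 m m = 2 m^{2}$)
$\left(K{\left(12 \right)} - 664\right)^{2} = \left(2 \cdot 12^{2} - 664\right)^{2} = \left(2 \cdot 144 - 664\right)^{2} = \left(288 - 664\right)^{2} = \left(-376\right)^{2} = 141376$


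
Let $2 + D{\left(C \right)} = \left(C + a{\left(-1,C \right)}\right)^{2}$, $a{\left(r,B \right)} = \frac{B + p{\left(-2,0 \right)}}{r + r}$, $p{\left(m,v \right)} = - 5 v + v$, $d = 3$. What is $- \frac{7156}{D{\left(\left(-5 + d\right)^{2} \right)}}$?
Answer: $-3578$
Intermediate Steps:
$p{\left(m,v \right)} = - 4 v$
$a{\left(r,B \right)} = \frac{B}{2 r}$ ($a{\left(r,B \right)} = \frac{B - 0}{r + r} = \frac{B + 0}{2 r} = B \frac{1}{2 r} = \frac{B}{2 r}$)
$D{\left(C \right)} = -2 + \frac{C^{2}}{4}$ ($D{\left(C \right)} = -2 + \left(C + \frac{C}{2 \left(-1\right)}\right)^{2} = -2 + \left(C + \frac{1}{2} C \left(-1\right)\right)^{2} = -2 + \left(C - \frac{C}{2}\right)^{2} = -2 + \left(\frac{C}{2}\right)^{2} = -2 + \frac{C^{2}}{4}$)
$- \frac{7156}{D{\left(\left(-5 + d\right)^{2} \right)}} = - \frac{7156}{-2 + \frac{\left(\left(-5 + 3\right)^{2}\right)^{2}}{4}} = - \frac{7156}{-2 + \frac{\left(\left(-2\right)^{2}\right)^{2}}{4}} = - \frac{7156}{-2 + \frac{4^{2}}{4}} = - \frac{7156}{-2 + \frac{1}{4} \cdot 16} = - \frac{7156}{-2 + 4} = - \frac{7156}{2} = \left(-7156\right) \frac{1}{2} = -3578$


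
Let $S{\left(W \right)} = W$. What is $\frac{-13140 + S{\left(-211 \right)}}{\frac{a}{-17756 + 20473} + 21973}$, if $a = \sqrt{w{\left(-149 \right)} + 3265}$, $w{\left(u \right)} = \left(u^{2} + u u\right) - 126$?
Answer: $- \frac{166586220920119}{274166656597180} + \frac{2790359 \sqrt{47541}}{274166656597180} \approx -0.60761$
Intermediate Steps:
$w{\left(u \right)} = -126 + 2 u^{2}$ ($w{\left(u \right)} = \left(u^{2} + u^{2}\right) - 126 = 2 u^{2} - 126 = -126 + 2 u^{2}$)
$a = \sqrt{47541}$ ($a = \sqrt{\left(-126 + 2 \left(-149\right)^{2}\right) + 3265} = \sqrt{\left(-126 + 2 \cdot 22201\right) + 3265} = \sqrt{\left(-126 + 44402\right) + 3265} = \sqrt{44276 + 3265} = \sqrt{47541} \approx 218.04$)
$\frac{-13140 + S{\left(-211 \right)}}{\frac{a}{-17756 + 20473} + 21973} = \frac{-13140 - 211}{\frac{\sqrt{47541}}{-17756 + 20473} + 21973} = - \frac{13351}{\frac{\sqrt{47541}}{2717} + 21973} = - \frac{13351}{21973 + \frac{\sqrt{47541}}{2717}}$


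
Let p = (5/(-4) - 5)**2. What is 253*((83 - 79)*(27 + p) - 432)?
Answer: -169763/4 ≈ -42441.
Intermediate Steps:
p = 625/16 (p = (5*(-1/4) - 5)**2 = (-5/4 - 5)**2 = (-25/4)**2 = 625/16 ≈ 39.063)
253*((83 - 79)*(27 + p) - 432) = 253*((83 - 79)*(27 + 625/16) - 432) = 253*(4*(1057/16) - 432) = 253*(1057/4 - 432) = 253*(-671/4) = -169763/4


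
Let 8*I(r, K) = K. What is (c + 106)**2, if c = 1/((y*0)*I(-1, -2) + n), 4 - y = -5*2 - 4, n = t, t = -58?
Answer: 37785609/3364 ≈ 11232.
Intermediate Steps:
n = -58
y = 18 (y = 4 - (-5*2 - 4) = 4 - (-10 - 4) = 4 - 1*(-14) = 4 + 14 = 18)
I(r, K) = K/8
c = -1/58 (c = 1/((18*0)*((1/8)*(-2)) - 58) = 1/(0*(-1/4) - 58) = 1/(0 - 58) = 1/(-58) = -1/58 ≈ -0.017241)
(c + 106)**2 = (-1/58 + 106)**2 = (6147/58)**2 = 37785609/3364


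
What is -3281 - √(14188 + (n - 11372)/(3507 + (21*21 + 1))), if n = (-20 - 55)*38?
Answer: -3281 - √221200036310/3949 ≈ -3400.1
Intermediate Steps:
n = -2850 (n = -75*38 = -2850)
-3281 - √(14188 + (n - 11372)/(3507 + (21*21 + 1))) = -3281 - √(14188 + (-2850 - 11372)/(3507 + (21*21 + 1))) = -3281 - √(14188 - 14222/(3507 + (441 + 1))) = -3281 - √(14188 - 14222/(3507 + 442)) = -3281 - √(14188 - 14222/3949) = -3281 - √(56014190/3949) = -3281 - √221200036310/3949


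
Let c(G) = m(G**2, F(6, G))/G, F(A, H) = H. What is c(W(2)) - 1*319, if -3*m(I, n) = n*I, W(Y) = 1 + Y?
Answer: -322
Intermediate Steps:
m(I, n) = -I*n/3 (m(I, n) = -n*I/3 = -I*n/3)
c(G) = -G**2/3 (c(G) = (-G**2*G/3)/G = (-G**3/3)/G = -G**2/3)
c(W(2)) - 1*319 = -(1 + 2)**2/3 - 1*319 = -1/3*3**2 - 319 = -1/3*9 - 319 = -3 - 319 = -322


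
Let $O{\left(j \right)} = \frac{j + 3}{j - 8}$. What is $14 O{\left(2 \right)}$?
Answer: $- \frac{35}{3} \approx -11.667$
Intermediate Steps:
$O{\left(j \right)} = \frac{3 + j}{-8 + j}$ ($O{\left(j \right)} = \frac{3 + j}{j - 8} = \frac{3 + j}{-8 + j}$)
$14 O{\left(2 \right)} = 14 \frac{3 + 2}{-8 + 2} = 14 \frac{1}{-6} \cdot 5 = 14 \left(\left(- \frac{1}{6}\right) 5\right) = 14 \left(- \frac{5}{6}\right) = - \frac{35}{3}$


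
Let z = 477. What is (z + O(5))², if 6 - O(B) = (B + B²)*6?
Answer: 91809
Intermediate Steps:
O(B) = 6 - 6*B - 6*B² (O(B) = 6 - (B + B²)*6 = 6 - (6*B + 6*B²) = 6 + (-6*B - 6*B²) = 6 - 6*B - 6*B²)
(z + O(5))² = (477 + (6 - 6*5 - 6*5²))² = (477 + (6 - 30 - 6*25))² = (477 + (6 - 30 - 150))² = (477 - 174)² = 303² = 91809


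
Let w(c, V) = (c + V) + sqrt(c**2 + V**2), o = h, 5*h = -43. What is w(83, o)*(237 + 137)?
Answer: 139128/5 + 374*sqrt(174074)/5 ≈ 59034.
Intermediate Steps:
h = -43/5 (h = (1/5)*(-43) = -43/5 ≈ -8.6000)
o = -43/5 ≈ -8.6000
w(c, V) = V + c + sqrt(V**2 + c**2) (w(c, V) = (V + c) + sqrt(V**2 + c**2) = V + c + sqrt(V**2 + c**2))
w(83, o)*(237 + 137) = (-43/5 + 83 + sqrt((-43/5)**2 + 83**2))*(237 + 137) = (-43/5 + 83 + sqrt(1849/25 + 6889))*374 = (-43/5 + 83 + sqrt(174074/25))*374 = (-43/5 + 83 + sqrt(174074)/5)*374 = (372/5 + sqrt(174074)/5)*374 = 139128/5 + 374*sqrt(174074)/5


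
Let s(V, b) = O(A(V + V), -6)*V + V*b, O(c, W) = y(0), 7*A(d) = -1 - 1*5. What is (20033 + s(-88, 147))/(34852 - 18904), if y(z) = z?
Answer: 7097/15948 ≈ 0.44501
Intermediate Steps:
A(d) = -6/7 (A(d) = (-1 - 1*5)/7 = (-1 - 5)/7 = (1/7)*(-6) = -6/7)
O(c, W) = 0
s(V, b) = V*b (s(V, b) = 0*V + V*b = 0 + V*b = V*b)
(20033 + s(-88, 147))/(34852 - 18904) = (20033 - 88*147)/(34852 - 18904) = (20033 - 12936)/15948 = 7097*(1/15948) = 7097/15948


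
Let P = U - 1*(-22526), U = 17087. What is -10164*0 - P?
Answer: -39613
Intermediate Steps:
P = 39613 (P = 17087 - 1*(-22526) = 17087 + 22526 = 39613)
-10164*0 - P = -10164*0 - 1*39613 = -5082*0 - 39613 = 0 - 39613 = -39613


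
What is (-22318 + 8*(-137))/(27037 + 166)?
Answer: -23414/27203 ≈ -0.86071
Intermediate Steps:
(-22318 + 8*(-137))/(27037 + 166) = (-22318 - 1096)/27203 = -23414*1/27203 = -23414/27203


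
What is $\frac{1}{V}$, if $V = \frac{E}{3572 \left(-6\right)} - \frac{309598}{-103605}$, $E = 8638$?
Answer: $\frac{370077060}{956727391} \approx 0.38682$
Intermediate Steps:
$V = \frac{956727391}{370077060}$ ($V = \frac{8638}{3572 \left(-6\right)} - \frac{309598}{-103605} = \frac{8638}{-21432} - - \frac{309598}{103605} = 8638 \left(- \frac{1}{21432}\right) + \frac{309598}{103605} = - \frac{4319}{10716} + \frac{309598}{103605} = \frac{956727391}{370077060} \approx 2.5852$)
$\frac{1}{V} = \frac{1}{\frac{956727391}{370077060}} = \frac{370077060}{956727391}$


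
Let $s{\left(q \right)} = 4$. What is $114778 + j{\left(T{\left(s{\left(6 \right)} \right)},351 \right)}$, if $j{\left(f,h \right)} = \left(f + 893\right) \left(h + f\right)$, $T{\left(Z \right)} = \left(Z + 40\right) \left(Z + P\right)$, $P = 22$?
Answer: $3160093$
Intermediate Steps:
$T{\left(Z \right)} = \left(22 + Z\right) \left(40 + Z\right)$ ($T{\left(Z \right)} = \left(Z + 40\right) \left(Z + 22\right) = \left(40 + Z\right) \left(22 + Z\right) = \left(22 + Z\right) \left(40 + Z\right)$)
$j{\left(f,h \right)} = \left(893 + f\right) \left(f + h\right)$
$114778 + j{\left(T{\left(s{\left(6 \right)} \right)},351 \right)} = 114778 + \left(\left(880 + 4^{2} + 62 \cdot 4\right)^{2} + 893 \left(880 + 4^{2} + 62 \cdot 4\right) + 893 \cdot 351 + \left(880 + 4^{2} + 62 \cdot 4\right) 351\right) = 114778 + \left(\left(880 + 16 + 248\right)^{2} + 893 \left(880 + 16 + 248\right) + 313443 + \left(880 + 16 + 248\right) 351\right) = 114778 + \left(1144^{2} + 893 \cdot 1144 + 313443 + 1144 \cdot 351\right) = 114778 + \left(1308736 + 1021592 + 313443 + 401544\right) = 114778 + 3045315 = 3160093$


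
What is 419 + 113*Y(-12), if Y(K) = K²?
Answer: 16691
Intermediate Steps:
419 + 113*Y(-12) = 419 + 113*(-12)² = 419 + 113*144 = 419 + 16272 = 16691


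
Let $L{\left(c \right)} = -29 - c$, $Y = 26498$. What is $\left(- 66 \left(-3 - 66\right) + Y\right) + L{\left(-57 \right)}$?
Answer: $31080$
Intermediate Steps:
$\left(- 66 \left(-3 - 66\right) + Y\right) + L{\left(-57 \right)} = \left(- 66 \left(-3 - 66\right) + 26498\right) - -28 = \left(\left(-66\right) \left(-69\right) + 26498\right) + \left(-29 + 57\right) = \left(4554 + 26498\right) + 28 = 31052 + 28 = 31080$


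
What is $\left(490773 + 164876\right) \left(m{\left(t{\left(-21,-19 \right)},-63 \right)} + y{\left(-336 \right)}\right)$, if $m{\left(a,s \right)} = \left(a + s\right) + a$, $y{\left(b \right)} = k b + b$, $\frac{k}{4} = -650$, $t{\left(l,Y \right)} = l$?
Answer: $572485825191$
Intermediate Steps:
$k = -2600$ ($k = 4 \left(-650\right) = -2600$)
$y{\left(b \right)} = - 2599 b$ ($y{\left(b \right)} = - 2600 b + b = - 2599 b$)
$m{\left(a,s \right)} = s + 2 a$
$\left(490773 + 164876\right) \left(m{\left(t{\left(-21,-19 \right)},-63 \right)} + y{\left(-336 \right)}\right) = \left(490773 + 164876\right) \left(\left(-63 + 2 \left(-21\right)\right) - -873264\right) = 655649 \left(\left(-63 - 42\right) + 873264\right) = 655649 \left(-105 + 873264\right) = 655649 \cdot 873159 = 572485825191$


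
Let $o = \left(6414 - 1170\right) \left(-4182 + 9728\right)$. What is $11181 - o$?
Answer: $-29072043$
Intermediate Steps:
$o = 29083224$ ($o = 5244 \cdot 5546 = 29083224$)
$11181 - o = 11181 - 29083224 = -29072043$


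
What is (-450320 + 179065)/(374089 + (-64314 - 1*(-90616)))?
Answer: -271255/400391 ≈ -0.67747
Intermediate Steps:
(-450320 + 179065)/(374089 + (-64314 - 1*(-90616))) = -271255/(374089 + (-64314 + 90616)) = -271255/(374089 + 26302) = -271255/400391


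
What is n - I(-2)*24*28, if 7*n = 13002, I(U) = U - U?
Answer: 13002/7 ≈ 1857.4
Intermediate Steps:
I(U) = 0
n = 13002/7 (n = (1/7)*13002 = 13002/7 ≈ 1857.4)
n - I(-2)*24*28 = 13002/7 - 0*24*28 = 13002/7 - 0*28 = 13002/7 - 1*0 = 13002/7 + 0 = 13002/7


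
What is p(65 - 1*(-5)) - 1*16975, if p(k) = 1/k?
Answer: -1188249/70 ≈ -16975.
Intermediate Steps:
p(65 - 1*(-5)) - 1*16975 = 1/(65 - 1*(-5)) - 1*16975 = 1/(65 + 5) - 16975 = 1/70 - 16975 = -1188249/70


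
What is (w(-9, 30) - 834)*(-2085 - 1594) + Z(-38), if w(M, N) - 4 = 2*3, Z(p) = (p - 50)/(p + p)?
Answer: 57598446/19 ≈ 3.0315e+6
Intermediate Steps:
Z(p) = (-50 + p)/(2*p) (Z(p) = (-50 + p)/((2*p)) = (-50 + p)*(1/(2*p)) = (-50 + p)/(2*p))
w(M, N) = 10 (w(M, N) = 4 + 2*3 = 4 + 6 = 10)
(w(-9, 30) - 834)*(-2085 - 1594) + Z(-38) = (10 - 834)*(-2085 - 1594) + (½)*(-50 - 38)/(-38) = -824*(-3679) + (½)*(-1/38)*(-88) = 3031496 + 22/19 = 57598446/19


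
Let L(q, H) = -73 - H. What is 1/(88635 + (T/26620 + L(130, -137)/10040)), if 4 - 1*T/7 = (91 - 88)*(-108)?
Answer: 1670405/148056501897 ≈ 1.1282e-5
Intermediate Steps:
T = 2296 (T = 28 - 7*(91 - 88)*(-108) = 28 - 21*(-108) = 28 - 7*(-324) = 28 + 2268 = 2296)
1/(88635 + (T/26620 + L(130, -137)/10040)) = 1/(88635 + (2296/26620 + (-73 - 1*(-137))/10040)) = 1/(88635 + (2296*(1/26620) + (-73 + 137)*(1/10040))) = 1/(88635 + (574/6655 + 64*(1/10040))) = 1/(88635 + (574/6655 + 8/1255)) = 1/(88635 + 154722/1670405) = 1/(148056501897/1670405) = 1670405/148056501897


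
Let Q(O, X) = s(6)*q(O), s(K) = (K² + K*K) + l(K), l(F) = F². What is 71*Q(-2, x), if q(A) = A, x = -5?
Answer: -15336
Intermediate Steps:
s(K) = 3*K² (s(K) = (K² + K*K) + K² = (K² + K²) + K² = 2*K² + K² = 3*K²)
Q(O, X) = 108*O (Q(O, X) = (3*6²)*O = (3*36)*O = 108*O)
71*Q(-2, x) = 71*(108*(-2)) = 71*(-216) = -15336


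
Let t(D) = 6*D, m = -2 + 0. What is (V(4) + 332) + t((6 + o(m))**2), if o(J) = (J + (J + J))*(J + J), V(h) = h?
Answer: 5736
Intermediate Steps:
m = -2
o(J) = 6*J**2 (o(J) = (J + 2*J)*(2*J) = (3*J)*(2*J) = 6*J**2)
(V(4) + 332) + t((6 + o(m))**2) = (4 + 332) + 6*(6 + 6*(-2)**2)**2 = 336 + 6*(6 + 6*4)**2 = 336 + 6*(6 + 24)**2 = 336 + 6*30**2 = 336 + 6*900 = 336 + 5400 = 5736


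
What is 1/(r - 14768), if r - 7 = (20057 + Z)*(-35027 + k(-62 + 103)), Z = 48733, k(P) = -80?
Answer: -1/2415025291 ≈ -4.1407e-10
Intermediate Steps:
r = -2415010523 (r = 7 + (20057 + 48733)*(-35027 - 80) = 7 + 68790*(-35107) = 7 - 2415010530 = -2415010523)
1/(r - 14768) = 1/(-2415010523 - 14768) = 1/(-2415025291) = -1/2415025291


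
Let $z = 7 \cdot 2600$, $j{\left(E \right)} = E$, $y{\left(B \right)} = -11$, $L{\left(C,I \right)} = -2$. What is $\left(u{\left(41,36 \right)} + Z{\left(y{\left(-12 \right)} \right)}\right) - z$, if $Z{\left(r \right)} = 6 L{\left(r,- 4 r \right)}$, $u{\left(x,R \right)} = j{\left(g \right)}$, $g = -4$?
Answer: $-18216$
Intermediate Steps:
$u{\left(x,R \right)} = -4$
$Z{\left(r \right)} = -12$ ($Z{\left(r \right)} = 6 \left(-2\right) = -12$)
$z = 18200$
$\left(u{\left(41,36 \right)} + Z{\left(y{\left(-12 \right)} \right)}\right) - z = \left(-4 - 12\right) - 18200 = -16 - 18200 = -18216$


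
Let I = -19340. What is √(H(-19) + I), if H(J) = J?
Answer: 9*I*√239 ≈ 139.14*I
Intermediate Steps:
√(H(-19) + I) = √(-19 - 19340) = √(-19359) = 9*I*√239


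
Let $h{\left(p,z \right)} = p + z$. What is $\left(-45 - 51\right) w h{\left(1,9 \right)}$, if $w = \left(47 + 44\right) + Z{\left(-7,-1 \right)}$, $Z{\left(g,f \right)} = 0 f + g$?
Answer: $-80640$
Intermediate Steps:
$Z{\left(g,f \right)} = g$ ($Z{\left(g,f \right)} = 0 + g = g$)
$w = 84$ ($w = \left(47 + 44\right) - 7 = 91 - 7 = 84$)
$\left(-45 - 51\right) w h{\left(1,9 \right)} = \left(-45 - 51\right) 84 \left(1 + 9\right) = \left(-96\right) 84 \cdot 10 = \left(-8064\right) 10 = -80640$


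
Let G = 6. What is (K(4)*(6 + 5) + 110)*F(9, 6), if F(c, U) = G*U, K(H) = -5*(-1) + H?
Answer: 7524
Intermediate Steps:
K(H) = 5 + H
F(c, U) = 6*U
(K(4)*(6 + 5) + 110)*F(9, 6) = ((5 + 4)*(6 + 5) + 110)*(6*6) = (9*11 + 110)*36 = (99 + 110)*36 = 209*36 = 7524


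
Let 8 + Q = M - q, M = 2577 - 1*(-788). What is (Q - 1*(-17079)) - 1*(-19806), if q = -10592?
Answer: 50834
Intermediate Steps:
M = 3365 (M = 2577 + 788 = 3365)
Q = 13949 (Q = -8 + (3365 - 1*(-10592)) = -8 + (3365 + 10592) = -8 + 13957 = 13949)
(Q - 1*(-17079)) - 1*(-19806) = (13949 - 1*(-17079)) - 1*(-19806) = (13949 + 17079) + 19806 = 31028 + 19806 = 50834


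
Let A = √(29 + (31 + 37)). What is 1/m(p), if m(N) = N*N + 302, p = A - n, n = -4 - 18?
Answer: 883/591897 - 44*√97/591897 ≈ 0.00075968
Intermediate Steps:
A = √97 (A = √(29 + 68) = √97 ≈ 9.8489)
n = -22
p = 22 + √97 (p = √97 - 1*(-22) = √97 + 22 = 22 + √97 ≈ 31.849)
m(N) = 302 + N² (m(N) = N² + 302 = 302 + N²)
1/m(p) = 1/(302 + (22 + √97)²)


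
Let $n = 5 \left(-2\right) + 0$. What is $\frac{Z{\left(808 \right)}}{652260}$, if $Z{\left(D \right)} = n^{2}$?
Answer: $\frac{5}{32613} \approx 0.00015331$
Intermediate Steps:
$n = -10$ ($n = -10 + 0 = -10$)
$Z{\left(D \right)} = 100$ ($Z{\left(D \right)} = \left(-10\right)^{2} = 100$)
$\frac{Z{\left(808 \right)}}{652260} = \frac{100}{652260} = 100 \cdot \frac{1}{652260} = \frac{5}{32613}$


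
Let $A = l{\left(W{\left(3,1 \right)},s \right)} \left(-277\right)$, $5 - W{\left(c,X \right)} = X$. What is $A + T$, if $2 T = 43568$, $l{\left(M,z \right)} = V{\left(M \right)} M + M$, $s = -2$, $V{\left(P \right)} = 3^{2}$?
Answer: $10704$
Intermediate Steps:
$W{\left(c,X \right)} = 5 - X$
$V{\left(P \right)} = 9$
$l{\left(M,z \right)} = 10 M$ ($l{\left(M,z \right)} = 9 M + M = 10 M$)
$T = 21784$ ($T = \frac{1}{2} \cdot 43568 = 21784$)
$A = -11080$ ($A = 10 \left(5 - 1\right) \left(-277\right) = 10 \cdot 4 \left(-277\right) = 40 \left(-277\right) = -11080$)
$A + T = -11080 + 21784 = 10704$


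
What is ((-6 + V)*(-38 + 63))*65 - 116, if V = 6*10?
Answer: 87634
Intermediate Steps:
V = 60
((-6 + V)*(-38 + 63))*65 - 116 = ((-6 + 60)*(-38 + 63))*65 - 116 = (54*25)*65 - 116 = 1350*65 - 116 = 87750 - 116 = 87634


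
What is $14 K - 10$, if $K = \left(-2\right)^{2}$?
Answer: $46$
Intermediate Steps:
$K = 4$
$14 K - 10 = 14 \cdot 4 - 10 = 56 - 10 = 46$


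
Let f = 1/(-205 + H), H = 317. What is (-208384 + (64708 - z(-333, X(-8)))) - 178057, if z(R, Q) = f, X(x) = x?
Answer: -36034097/112 ≈ -3.2173e+5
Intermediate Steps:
f = 1/112 (f = 1/(-205 + 317) = 1/112 ≈ 0.0089286)
z(R, Q) = 1/112
(-208384 + (64708 - z(-333, X(-8)))) - 178057 = (-208384 + (64708 - 1*1/112)) - 178057 = (-208384 + (64708 - 1/112)) - 178057 = (-208384 + 7247295/112) - 178057 = -16091713/112 - 178057 = -36034097/112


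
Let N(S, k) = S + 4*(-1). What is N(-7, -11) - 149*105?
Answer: -15656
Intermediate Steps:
N(S, k) = -4 + S (N(S, k) = S - 4 = -4 + S)
N(-7, -11) - 149*105 = (-4 - 7) - 149*105 = -11 - 15645 = -15656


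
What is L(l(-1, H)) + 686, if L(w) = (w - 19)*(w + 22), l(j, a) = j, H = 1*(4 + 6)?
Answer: 266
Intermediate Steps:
H = 10 (H = 1*10 = 10)
L(w) = (-19 + w)*(22 + w)
L(l(-1, H)) + 686 = (-418 + (-1)**2 + 3*(-1)) + 686 = (-418 + 1 - 3) + 686 = -420 + 686 = 266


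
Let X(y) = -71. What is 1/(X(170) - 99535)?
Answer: -1/99606 ≈ -1.0040e-5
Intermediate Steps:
1/(X(170) - 99535) = 1/(-71 - 99535) = 1/(-99606) = -1/99606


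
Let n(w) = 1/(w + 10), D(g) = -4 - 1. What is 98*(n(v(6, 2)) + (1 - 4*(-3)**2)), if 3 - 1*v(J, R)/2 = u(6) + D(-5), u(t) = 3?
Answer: -34251/10 ≈ -3425.1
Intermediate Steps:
D(g) = -5
v(J, R) = 10 (v(J, R) = 6 - 2*(3 - 5) = 6 - 2*(-2) = 6 + 4 = 10)
n(w) = 1/(10 + w)
98*(n(v(6, 2)) + (1 - 4*(-3)**2)) = 98*(1/(10 + 10) + (1 - 4*(-3)**2)) = 98*(1/20 + (1 - 4*9)) = 98*(1/20 + (1 - 36)) = 98*(1/20 - 35) = 98*(-699/20) = -34251/10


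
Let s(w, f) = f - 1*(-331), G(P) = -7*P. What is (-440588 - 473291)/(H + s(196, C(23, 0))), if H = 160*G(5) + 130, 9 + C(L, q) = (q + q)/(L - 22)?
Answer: 913879/5148 ≈ 177.52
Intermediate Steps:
C(L, q) = -9 + 2*q/(-22 + L) (C(L, q) = -9 + (q + q)/(L - 22) = -9 + (2*q)/(-22 + L) = -9 + 2*q/(-22 + L))
s(w, f) = 331 + f (s(w, f) = f + 331 = 331 + f)
H = -5470 (H = 160*(-7*5) + 130 = 160*(-35) + 130 = -5600 + 130 = -5470)
(-440588 - 473291)/(H + s(196, C(23, 0))) = (-440588 - 473291)/(-5470 + (331 + (198 - 9*23 + 2*0)/(-22 + 23))) = -913879/(-5470 + (331 + (198 - 207 + 0)/1)) = -913879/(-5470 + (331 + 1*(-9))) = -913879/(-5470 + (331 - 9)) = -913879/(-5470 + 322) = -913879/(-5148) = -913879*(-1/5148) = 913879/5148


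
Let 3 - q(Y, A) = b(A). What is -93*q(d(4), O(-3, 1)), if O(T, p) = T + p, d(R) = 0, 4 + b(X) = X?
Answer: -837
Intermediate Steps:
b(X) = -4 + X
q(Y, A) = 7 - A (q(Y, A) = 3 - (-4 + A) = 3 + (4 - A) = 7 - A)
-93*q(d(4), O(-3, 1)) = -93*(7 - (-3 + 1)) = -93*(7 - 1*(-2)) = -93*(7 + 2) = -93*9 = -837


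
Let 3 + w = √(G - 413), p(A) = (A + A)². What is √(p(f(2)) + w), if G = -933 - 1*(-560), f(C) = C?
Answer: √(13 + I*√786) ≈ 4.6852 + 2.9919*I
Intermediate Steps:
G = -373 (G = -933 + 560 = -373)
p(A) = 4*A² (p(A) = (2*A)² = 4*A²)
w = -3 + I*√786 (w = -3 + √(-373 - 413) = -3 + √(-786) = -3 + I*√786 ≈ -3.0 + 28.036*I)
√(p(f(2)) + w) = √(4*2² + (-3 + I*√786)) = √(4*4 + (-3 + I*√786)) = √(16 + (-3 + I*√786)) = √(13 + I*√786)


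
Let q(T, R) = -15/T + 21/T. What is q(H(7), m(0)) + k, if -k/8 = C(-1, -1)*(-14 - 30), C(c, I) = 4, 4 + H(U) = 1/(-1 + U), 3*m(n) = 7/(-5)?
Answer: 32348/23 ≈ 1406.4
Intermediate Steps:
m(n) = -7/15 (m(n) = (7/(-5))/3 = (7*(-⅕))/3 = (⅓)*(-7/5) = -7/15)
H(U) = -4 + 1/(-1 + U)
q(T, R) = 6/T
k = 1408 (k = -32*(-14 - 30) = -32*(-44) = -8*(-176) = 1408)
q(H(7), m(0)) + k = 6/(((5 - 4*7)/(-1 + 7))) + 1408 = 6/(((5 - 28)/6)) + 1408 = 6/(((⅙)*(-23))) + 1408 = 6/(-23/6) + 1408 = 6*(-6/23) + 1408 = -36/23 + 1408 = 32348/23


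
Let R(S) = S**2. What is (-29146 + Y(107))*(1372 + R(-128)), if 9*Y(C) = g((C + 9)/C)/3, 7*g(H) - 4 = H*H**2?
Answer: -119822070086264344/231533127 ≈ -5.1752e+8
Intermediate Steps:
g(H) = 4/7 + H**3/7 (g(H) = 4/7 + (H*H**2)/7 = 4/7 + H**3/7)
Y(C) = 4/189 + (9 + C)**3/(189*C**3) (Y(C) = ((4/7 + ((C + 9)/C)**3/7)/3)/9 = ((4/7 + ((9 + C)/C)**3/7)*(1/3))/9 = ((4/7 + ((9 + C)**3/C**3)/7)*(1/3))/9 = ((4/7 + (9 + C)**3/(7*C**3))*(1/3))/9 = (4/21 + (9 + C)**3/(21*C**3))/9 = 4/189 + (9 + C)**3/(189*C**3))
(-29146 + Y(107))*(1372 + R(-128)) = (-29146 + (4/189 + (1/189)*(9 + 107)**3/107**3))*(1372 + (-128)**2) = (-29146 + (4/189 + (1/189)*(1/1225043)*116**3))*(1372 + 16384) = (-29146 + (4/189 + (1/189)*(1/1225043)*1560896))*17756 = (-29146 + (4/189 + 1560896/231533127))*17756 = (-29146 + 6461068/231533127)*17756 = -6748258058474/231533127*17756 = -119822070086264344/231533127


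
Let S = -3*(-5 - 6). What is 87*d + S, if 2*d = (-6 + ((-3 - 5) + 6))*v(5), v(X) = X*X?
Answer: -8667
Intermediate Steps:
S = 33 (S = -3*(-11) = 33)
v(X) = X²
d = -100 (d = ((-6 + ((-3 - 5) + 6))*5²)/2 = ((-6 + (-8 + 6))*25)/2 = ((-6 - 2)*25)/2 = (-8*25)/2 = (½)*(-200) = -100)
87*d + S = 87*(-100) + 33 = -8700 + 33 = -8667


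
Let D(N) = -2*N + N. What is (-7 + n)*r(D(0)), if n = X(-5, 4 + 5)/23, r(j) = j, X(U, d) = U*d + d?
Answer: 0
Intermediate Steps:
D(N) = -N
X(U, d) = d + U*d
n = -36/23 (n = ((4 + 5)*(1 - 5))/23 = (9*(-4))*(1/23) = -36*1/23 = -36/23 ≈ -1.5652)
(-7 + n)*r(D(0)) = (-7 - 36/23)*(-1*0) = -197/23*0 = 0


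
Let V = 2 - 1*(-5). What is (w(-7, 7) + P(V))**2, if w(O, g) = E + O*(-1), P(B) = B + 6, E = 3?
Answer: 529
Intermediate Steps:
V = 7 (V = 2 + 5 = 7)
P(B) = 6 + B
w(O, g) = 3 - O (w(O, g) = 3 + O*(-1) = 3 - O)
(w(-7, 7) + P(V))**2 = ((3 - 1*(-7)) + (6 + 7))**2 = ((3 + 7) + 13)**2 = (10 + 13)**2 = 23**2 = 529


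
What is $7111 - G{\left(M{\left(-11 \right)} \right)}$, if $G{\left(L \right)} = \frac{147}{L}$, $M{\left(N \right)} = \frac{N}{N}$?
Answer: $6964$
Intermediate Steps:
$M{\left(N \right)} = 1$
$7111 - G{\left(M{\left(-11 \right)} \right)} = 7111 - \frac{147}{1} = 7111 - 147 \cdot 1 = 7111 - 147 = 6964$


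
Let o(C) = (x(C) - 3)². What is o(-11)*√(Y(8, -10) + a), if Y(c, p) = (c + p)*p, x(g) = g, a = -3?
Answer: 196*√17 ≈ 808.13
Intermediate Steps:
o(C) = (-3 + C)² (o(C) = (C - 3)² = (-3 + C)²)
Y(c, p) = p*(c + p)
o(-11)*√(Y(8, -10) + a) = (-3 - 11)²*√(-10*(8 - 10) - 3) = (-14)²*√(-10*(-2) - 3) = 196*√(20 - 3) = 196*√17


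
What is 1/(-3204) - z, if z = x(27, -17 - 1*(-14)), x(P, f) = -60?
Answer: 192239/3204 ≈ 60.000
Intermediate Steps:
z = -60
1/(-3204) - z = 1/(-3204) - 1*(-60) = -1/3204 + 60 = 192239/3204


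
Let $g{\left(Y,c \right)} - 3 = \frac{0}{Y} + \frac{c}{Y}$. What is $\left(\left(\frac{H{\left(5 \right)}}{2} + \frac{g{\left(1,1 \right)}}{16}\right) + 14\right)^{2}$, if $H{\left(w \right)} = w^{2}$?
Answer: $\frac{11449}{16} \approx 715.56$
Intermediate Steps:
$g{\left(Y,c \right)} = 3 + \frac{c}{Y}$ ($g{\left(Y,c \right)} = 3 + \left(\frac{0}{Y} + \frac{c}{Y}\right) = 3 + \left(0 + \frac{c}{Y}\right) = 3 + \frac{c}{Y}$)
$\left(\left(\frac{H{\left(5 \right)}}{2} + \frac{g{\left(1,1 \right)}}{16}\right) + 14\right)^{2} = \left(\left(\frac{5^{2}}{2} + \frac{3 + 1 \cdot 1^{-1}}{16}\right) + 14\right)^{2} = \left(\left(25 \cdot \frac{1}{2} + \left(3 + 1 \cdot 1\right) \frac{1}{16}\right) + 14\right)^{2} = \left(\left(\frac{25}{2} + \left(3 + 1\right) \frac{1}{16}\right) + 14\right)^{2} = \left(\left(\frac{25}{2} + 4 \cdot \frac{1}{16}\right) + 14\right)^{2} = \left(\left(\frac{25}{2} + \frac{1}{4}\right) + 14\right)^{2} = \left(\frac{51}{4} + 14\right)^{2} = \left(\frac{107}{4}\right)^{2} = \frac{11449}{16}$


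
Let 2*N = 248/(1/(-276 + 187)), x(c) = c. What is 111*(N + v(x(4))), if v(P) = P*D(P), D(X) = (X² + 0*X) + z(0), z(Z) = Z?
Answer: -1217892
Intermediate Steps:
D(X) = X² (D(X) = (X² + 0*X) + 0 = (X² + 0) + 0 = X² + 0 = X²)
v(P) = P³ (v(P) = P*P² = P³)
N = -11036 (N = (248/(1/(-276 + 187)))/2 = (248/(1/(-89)))/2 = (248/(-1/89))/2 = (248*(-89))/2 = (½)*(-22072) = -11036)
111*(N + v(x(4))) = 111*(-11036 + 4³) = 111*(-11036 + 64) = 111*(-10972) = -1217892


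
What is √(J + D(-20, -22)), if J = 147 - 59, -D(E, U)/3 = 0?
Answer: 2*√22 ≈ 9.3808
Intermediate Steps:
D(E, U) = 0 (D(E, U) = -3*0 = 0)
J = 88
√(J + D(-20, -22)) = √(88 + 0) = √88 = 2*√22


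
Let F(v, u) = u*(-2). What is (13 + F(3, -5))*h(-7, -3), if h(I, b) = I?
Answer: -161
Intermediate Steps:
F(v, u) = -2*u
(13 + F(3, -5))*h(-7, -3) = (13 - 2*(-5))*(-7) = (13 + 10)*(-7) = 23*(-7) = -161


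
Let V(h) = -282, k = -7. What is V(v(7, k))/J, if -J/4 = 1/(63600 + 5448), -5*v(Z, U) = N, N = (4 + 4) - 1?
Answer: 4867884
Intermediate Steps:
N = 7 (N = 8 - 1 = 7)
v(Z, U) = -7/5 (v(Z, U) = -⅕*7 = -7/5)
J = -1/17262 (J = -4/(63600 + 5448) = -4/69048 = -4*1/69048 = -1/17262 ≈ -5.7931e-5)
V(v(7, k))/J = -282/(-1/17262) = -282*(-17262) = 4867884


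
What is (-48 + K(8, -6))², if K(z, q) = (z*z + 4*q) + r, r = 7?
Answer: 1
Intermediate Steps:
K(z, q) = 7 + z² + 4*q (K(z, q) = (z*z + 4*q) + 7 = (z² + 4*q) + 7 = 7 + z² + 4*q)
(-48 + K(8, -6))² = (-48 + (7 + 8² + 4*(-6)))² = (-48 + (7 + 64 - 24))² = (-48 + 47)² = (-1)² = 1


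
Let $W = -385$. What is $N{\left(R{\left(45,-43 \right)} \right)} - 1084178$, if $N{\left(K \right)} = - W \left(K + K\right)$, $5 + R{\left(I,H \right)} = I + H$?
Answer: $-1086488$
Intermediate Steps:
$R{\left(I,H \right)} = -5 + H + I$ ($R{\left(I,H \right)} = -5 + \left(I + H\right) = -5 + \left(H + I\right) = -5 + H + I$)
$N{\left(K \right)} = 770 K$ ($N{\left(K \right)} = - \left(-385\right) \left(K + K\right) = - \left(-385\right) 2 K = - \left(-770\right) K = 770 K$)
$N{\left(R{\left(45,-43 \right)} \right)} - 1084178 = 770 \left(-5 - 43 + 45\right) - 1084178 = 770 \left(-3\right) - 1084178 = -2310 - 1084178 = -1086488$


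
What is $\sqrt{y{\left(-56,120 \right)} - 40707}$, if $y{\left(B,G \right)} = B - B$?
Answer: $3 i \sqrt{4523} \approx 201.76 i$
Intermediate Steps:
$y{\left(B,G \right)} = 0$
$\sqrt{y{\left(-56,120 \right)} - 40707} = \sqrt{0 - 40707} = \sqrt{-40707} = 3 i \sqrt{4523}$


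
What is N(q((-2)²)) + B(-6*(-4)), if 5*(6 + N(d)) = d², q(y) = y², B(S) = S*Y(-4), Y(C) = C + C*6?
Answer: -3134/5 ≈ -626.80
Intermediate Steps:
Y(C) = 7*C (Y(C) = C + 6*C = 7*C)
B(S) = -28*S (B(S) = S*(7*(-4)) = S*(-28) = -28*S)
N(d) = -6 + d²/5
N(q((-2)²)) + B(-6*(-4)) = (-6 + (((-2)²)²)²/5) - (-168)*(-4) = (-6 + (4²)²/5) - 28*24 = (-6 + (⅕)*16²) - 672 = (-6 + (⅕)*256) - 672 = (-6 + 256/5) - 672 = 226/5 - 672 = -3134/5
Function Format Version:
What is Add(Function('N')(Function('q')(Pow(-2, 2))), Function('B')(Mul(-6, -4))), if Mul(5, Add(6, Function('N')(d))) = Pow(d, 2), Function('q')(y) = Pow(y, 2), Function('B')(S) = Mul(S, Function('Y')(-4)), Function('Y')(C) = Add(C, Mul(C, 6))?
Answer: Rational(-3134, 5) ≈ -626.80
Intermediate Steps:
Function('Y')(C) = Mul(7, C) (Function('Y')(C) = Add(C, Mul(6, C)) = Mul(7, C))
Function('B')(S) = Mul(-28, S) (Function('B')(S) = Mul(S, Mul(7, -4)) = Mul(S, -28) = Mul(-28, S))
Function('N')(d) = Add(-6, Mul(Rational(1, 5), Pow(d, 2)))
Add(Function('N')(Function('q')(Pow(-2, 2))), Function('B')(Mul(-6, -4))) = Add(Add(-6, Mul(Rational(1, 5), Pow(Pow(Pow(-2, 2), 2), 2))), Mul(-28, Mul(-6, -4))) = Add(Add(-6, Mul(Rational(1, 5), Pow(Pow(4, 2), 2))), Mul(-28, 24)) = Add(Add(-6, Mul(Rational(1, 5), Pow(16, 2))), -672) = Add(Add(-6, Mul(Rational(1, 5), 256)), -672) = Add(Add(-6, Rational(256, 5)), -672) = Add(Rational(226, 5), -672) = Rational(-3134, 5)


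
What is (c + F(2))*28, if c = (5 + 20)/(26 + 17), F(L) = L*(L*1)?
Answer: 5516/43 ≈ 128.28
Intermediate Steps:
F(L) = L**2 (F(L) = L*L = L**2)
c = 25/43 ≈ 0.58140
(c + F(2))*28 = (25/43 + 2**2)*28 = (25/43 + 4)*28 = (197/43)*28 = 5516/43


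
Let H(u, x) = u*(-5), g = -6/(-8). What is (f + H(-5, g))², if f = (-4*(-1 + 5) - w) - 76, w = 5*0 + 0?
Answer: 4489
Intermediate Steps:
g = ¾ (g = -6*(-⅛) = ¾ ≈ 0.75000)
H(u, x) = -5*u
w = 0 (w = 0 + 0 = 0)
f = -92 (f = (-4*(-1 + 5) - 1*0) - 76 = (-4*4 + 0) - 76 = (-16 + 0) - 76 = -16 - 76 = -92)
(f + H(-5, g))² = (-92 - 5*(-5))² = (-92 + 25)² = (-67)² = 4489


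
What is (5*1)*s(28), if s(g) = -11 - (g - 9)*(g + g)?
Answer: -5375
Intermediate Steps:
s(g) = -11 - 2*g*(-9 + g) (s(g) = -11 - (-9 + g)*2*g = -11 - 2*g*(-9 + g))
(5*1)*s(28) = (5*1)*(-11 - 2*28² + 18*28) = 5*(-11 - 2*784 + 504) = 5*(-11 - 1568 + 504) = 5*(-1075) = -5375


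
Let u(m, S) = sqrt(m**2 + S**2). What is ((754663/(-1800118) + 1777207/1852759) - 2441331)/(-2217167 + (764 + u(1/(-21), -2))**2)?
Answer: 1293314133727422029935876994109/865339040004437258026520104436 + 14402494809527054202982863*sqrt(1765)/216334760001109314506630026109 ≈ 1.4974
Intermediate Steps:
u(m, S) = sqrt(S**2 + m**2)
((754663/(-1800118) + 1777207/1852759) - 2441331)/(-2217167 + (764 + u(1/(-21), -2))**2) = ((754663/(-1800118) + 1777207/1852759) - 2441331)/(-2217167 + (764 + sqrt((-2)**2 + (1/(-21))**2))**2) = ((754663*(-1/1800118) + 1777207*(1/1852759)) - 2441331)/(-2217167 + (764 + sqrt(4 + (-1/21)**2))**2) = ((-754663/1800118 + 1777207/1852759) - 2441331)/(-2217167 + (764 + sqrt(4 + 1/441))**2) = (1800973645209/3335184825562 - 2441331)/(-2217167 + (764 + sqrt(1765/441))**2) = -8142288304400457813/(3335184825562*(-2217167 + (764 + sqrt(1765)/21)**2))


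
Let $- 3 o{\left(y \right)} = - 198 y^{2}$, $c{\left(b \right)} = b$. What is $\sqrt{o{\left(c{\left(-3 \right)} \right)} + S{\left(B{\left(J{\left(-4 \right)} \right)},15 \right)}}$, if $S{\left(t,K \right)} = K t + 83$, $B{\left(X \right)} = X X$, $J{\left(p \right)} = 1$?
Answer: $2 \sqrt{173} \approx 26.306$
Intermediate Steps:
$B{\left(X \right)} = X^{2}$
$o{\left(y \right)} = 66 y^{2}$ ($o{\left(y \right)} = - \frac{\left(-198\right) y^{2}}{3} = 66 y^{2}$)
$S{\left(t,K \right)} = 83 + K t$
$\sqrt{o{\left(c{\left(-3 \right)} \right)} + S{\left(B{\left(J{\left(-4 \right)} \right)},15 \right)}} = \sqrt{66 \left(-3\right)^{2} + \left(83 + 15 \cdot 1^{2}\right)} = \sqrt{66 \cdot 9 + \left(83 + 15 \cdot 1\right)} = \sqrt{594 + \left(83 + 15\right)} = \sqrt{594 + 98} = \sqrt{692} = 2 \sqrt{173}$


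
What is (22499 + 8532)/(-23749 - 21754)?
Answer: -31031/45503 ≈ -0.68196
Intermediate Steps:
(22499 + 8532)/(-23749 - 21754) = 31031/(-45503) = 31031*(-1/45503) = -31031/45503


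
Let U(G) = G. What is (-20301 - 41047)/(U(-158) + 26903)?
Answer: -61348/26745 ≈ -2.2938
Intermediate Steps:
(-20301 - 41047)/(U(-158) + 26903) = (-20301 - 41047)/(-158 + 26903) = -61348/26745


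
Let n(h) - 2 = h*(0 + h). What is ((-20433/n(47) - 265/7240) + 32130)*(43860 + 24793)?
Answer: 2353319354047623/1067176 ≈ 2.2052e+9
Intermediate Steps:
n(h) = 2 + h**2 (n(h) = 2 + h*(0 + h) = 2 + h*h = 2 + h**2)
((-20433/n(47) - 265/7240) + 32130)*(43860 + 24793) = ((-20433/(2 + 47**2) - 265/7240) + 32130)*(43860 + 24793) = ((-20433/(2 + 2209) - 265*1/7240) + 32130)*68653 = ((-20433/2211 - 53/1448) + 32130)*68653 = ((-20433*1/2211 - 53/1448) + 32130)*68653 = ((-6811/737 - 53/1448) + 32130)*68653 = (-9901389/1067176 + 32130)*68653 = (34278463491/1067176)*68653 = 2353319354047623/1067176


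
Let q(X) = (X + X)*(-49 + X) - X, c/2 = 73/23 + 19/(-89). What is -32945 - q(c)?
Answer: -135884069945/4190209 ≈ -32429.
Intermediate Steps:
c = 12120/2047 (c = 2*(73/23 + 19/(-89)) = 2*(73*(1/23) + 19*(-1/89)) = 2*(73/23 - 19/89) = 2*(6060/2047) = 12120/2047 ≈ 5.9209)
q(X) = -X + 2*X*(-49 + X) (q(X) = (2*X)*(-49 + X) - X = 2*X*(-49 + X) - X = -X + 2*X*(-49 + X))
-32945 - q(c) = -32945 - 12120*(-99 + 2*(12120/2047))/2047 = -32945 - 12120*(-99 + 24240/2047)/2047 = -32945 - 12120*(-178413)/(2047*2047) = -32945 - 1*(-2162365560/4190209) = -32945 + 2162365560/4190209 = -135884069945/4190209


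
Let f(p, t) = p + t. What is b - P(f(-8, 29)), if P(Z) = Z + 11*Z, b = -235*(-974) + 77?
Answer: 228715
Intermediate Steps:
b = 228967 (b = 228890 + 77 = 228967)
P(Z) = 12*Z
b - P(f(-8, 29)) = 228967 - 12*(-8 + 29) = 228967 - 12*21 = 228967 - 1*252 = 228967 - 252 = 228715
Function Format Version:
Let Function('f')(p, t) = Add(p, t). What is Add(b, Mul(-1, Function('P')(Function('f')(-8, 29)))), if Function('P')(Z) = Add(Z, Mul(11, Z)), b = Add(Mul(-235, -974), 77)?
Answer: 228715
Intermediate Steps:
b = 228967 (b = Add(228890, 77) = 228967)
Function('P')(Z) = Mul(12, Z)
Add(b, Mul(-1, Function('P')(Function('f')(-8, 29)))) = Add(228967, Mul(-1, Mul(12, Add(-8, 29)))) = Add(228967, Mul(-1, Mul(12, 21))) = Add(228967, Mul(-1, 252)) = Add(228967, -252) = 228715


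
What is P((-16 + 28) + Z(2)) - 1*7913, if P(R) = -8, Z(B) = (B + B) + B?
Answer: -7921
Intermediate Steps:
Z(B) = 3*B (Z(B) = 2*B + B = 3*B)
P((-16 + 28) + Z(2)) - 1*7913 = -8 - 1*7913 = -8 - 7913 = -7921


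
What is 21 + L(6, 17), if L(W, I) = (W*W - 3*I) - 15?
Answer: -9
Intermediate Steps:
L(W, I) = -15 + W**2 - 3*I (L(W, I) = (W**2 - 3*I) - 15 = -15 + W**2 - 3*I)
21 + L(6, 17) = 21 + (-15 + 6**2 - 3*17) = 21 + (-15 + 36 - 51) = 21 - 30 = -9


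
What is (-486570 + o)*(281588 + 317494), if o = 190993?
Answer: -177074860314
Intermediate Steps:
(-486570 + o)*(281588 + 317494) = (-486570 + 190993)*(281588 + 317494) = -295577*599082 = -177074860314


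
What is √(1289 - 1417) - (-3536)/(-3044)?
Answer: -884/761 + 8*I*√2 ≈ -1.1616 + 11.314*I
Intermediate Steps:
√(1289 - 1417) - (-3536)/(-3044) = √(-128) - (-3536)*(-1)/3044 = 8*I*√2 - 1*884/761 = 8*I*√2 - 884/761 = -884/761 + 8*I*√2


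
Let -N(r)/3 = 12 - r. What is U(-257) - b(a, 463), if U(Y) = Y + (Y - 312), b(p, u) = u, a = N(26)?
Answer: -1289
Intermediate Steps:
N(r) = -36 + 3*r (N(r) = -3*(12 - r) = -36 + 3*r)
a = 42 (a = -36 + 3*26 = -36 + 78 = 42)
U(Y) = -312 + 2*Y (U(Y) = Y + (-312 + Y) = -312 + 2*Y)
U(-257) - b(a, 463) = (-312 + 2*(-257)) - 1*463 = (-312 - 514) - 463 = -826 - 463 = -1289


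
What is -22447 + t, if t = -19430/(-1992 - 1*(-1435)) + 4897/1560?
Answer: -19471608811/868920 ≈ -22409.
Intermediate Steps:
t = 33038429/868920 (t = -19430/(-1992 + 1435) + 4897*(1/1560) = -19430/(-557) + 4897/1560 = -19430*(-1/557) + 4897/1560 = 19430/557 + 4897/1560 = 33038429/868920 ≈ 38.022)
-22447 + t = -22447 + 33038429/868920 = -19471608811/868920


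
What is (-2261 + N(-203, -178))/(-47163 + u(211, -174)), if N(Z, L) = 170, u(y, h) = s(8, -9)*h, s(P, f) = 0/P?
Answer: 697/15721 ≈ 0.044336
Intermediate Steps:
s(P, f) = 0
u(y, h) = 0 (u(y, h) = 0*h = 0)
(-2261 + N(-203, -178))/(-47163 + u(211, -174)) = (-2261 + 170)/(-47163 + 0) = -2091/(-47163) = -2091*(-1/47163) = 697/15721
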